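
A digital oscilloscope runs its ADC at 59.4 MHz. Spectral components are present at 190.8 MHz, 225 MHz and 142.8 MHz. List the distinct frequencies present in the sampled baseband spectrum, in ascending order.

fs/2 = 29.7 MHz.
190.8 MHz mod fs = 12.6 MHz.
12.6 MHz ≤ fs/2 = 29.7 MHz, appears at 12.6 MHz.
225 MHz mod fs = 46.8 MHz.
46.8 MHz > fs/2 = 29.7 MHz, folds to fs − 46.8 MHz = 12.6 MHz.
142.8 MHz mod fs = 24 MHz.
24 MHz ≤ fs/2 = 29.7 MHz, appears at 24 MHz.
Distinct values: {12.6 MHz, 24 MHz}.

12.6 MHz, 24 MHz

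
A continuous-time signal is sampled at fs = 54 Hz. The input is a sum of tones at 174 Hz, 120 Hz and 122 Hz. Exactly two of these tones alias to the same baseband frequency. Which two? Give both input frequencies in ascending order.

fs/2 = 27 Hz.
174 Hz mod fs = 12 Hz.
12 Hz ≤ fs/2 = 27 Hz, appears at 12 Hz.
120 Hz mod fs = 12 Hz.
12 Hz ≤ fs/2 = 27 Hz, appears at 12 Hz.
122 Hz mod fs = 14 Hz.
14 Hz ≤ fs/2 = 27 Hz, appears at 14 Hz.
120 Hz and 174 Hz both map to 12 Hz.

120 Hz, 174 Hz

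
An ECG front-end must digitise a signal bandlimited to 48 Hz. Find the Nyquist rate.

96 Hz

Nyquist rate = 2 × 48 Hz = 96 Hz.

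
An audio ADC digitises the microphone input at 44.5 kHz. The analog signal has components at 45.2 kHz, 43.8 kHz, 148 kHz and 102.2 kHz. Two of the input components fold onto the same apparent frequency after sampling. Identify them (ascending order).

fs/2 = 22.25 kHz.
45.2 kHz mod fs = 0.7 kHz.
0.7 kHz ≤ fs/2 = 22.25 kHz, appears at 0.7 kHz.
43.8 kHz > fs/2 = 22.25 kHz, folds to fs − 43.8 kHz = 0.7 kHz.
148 kHz mod fs = 14.5 kHz.
14.5 kHz ≤ fs/2 = 22.25 kHz, appears at 14.5 kHz.
102.2 kHz mod fs = 13.2 kHz.
13.2 kHz ≤ fs/2 = 22.25 kHz, appears at 13.2 kHz.
43.8 kHz and 45.2 kHz both map to 0.7 kHz.

43.8 kHz, 45.2 kHz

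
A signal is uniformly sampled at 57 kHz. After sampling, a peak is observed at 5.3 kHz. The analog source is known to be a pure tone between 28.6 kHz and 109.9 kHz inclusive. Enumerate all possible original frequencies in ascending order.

Frequencies that alias to 5.3 kHz are k·fs ± 5.3 kHz for integer k ≥ 0.
k=0: 5.3 kHz.
k=1: 51.7 kHz, 62.3 kHz.
k=2: 108.7 kHz, 119.3 kHz.
k=3: 165.7 kHz, 176.3 kHz.
Within [28.6 kHz, 109.9 kHz]: 51.7 kHz, 62.3 kHz, 108.7 kHz.

51.7 kHz, 62.3 kHz, 108.7 kHz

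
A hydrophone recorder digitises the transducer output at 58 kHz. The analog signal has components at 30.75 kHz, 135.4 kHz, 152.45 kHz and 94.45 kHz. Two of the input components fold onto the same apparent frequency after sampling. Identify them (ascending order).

94.45 kHz, 152.45 kHz

fs/2 = 29 kHz.
30.75 kHz > fs/2 = 29 kHz, folds to fs − 30.75 kHz = 27.25 kHz.
135.4 kHz mod fs = 19.4 kHz.
19.4 kHz ≤ fs/2 = 29 kHz, appears at 19.4 kHz.
152.45 kHz mod fs = 36.45 kHz.
36.45 kHz > fs/2 = 29 kHz, folds to fs − 36.45 kHz = 21.55 kHz.
94.45 kHz mod fs = 36.45 kHz.
36.45 kHz > fs/2 = 29 kHz, folds to fs − 36.45 kHz = 21.55 kHz.
94.45 kHz and 152.45 kHz both map to 21.55 kHz.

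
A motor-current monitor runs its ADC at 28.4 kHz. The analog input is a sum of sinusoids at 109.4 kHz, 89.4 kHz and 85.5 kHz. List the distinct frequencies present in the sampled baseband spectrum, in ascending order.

0.3 kHz, 4.2 kHz

fs/2 = 14.2 kHz.
109.4 kHz mod fs = 24.2 kHz.
24.2 kHz > fs/2 = 14.2 kHz, folds to fs − 24.2 kHz = 4.2 kHz.
89.4 kHz mod fs = 4.2 kHz.
4.2 kHz ≤ fs/2 = 14.2 kHz, appears at 4.2 kHz.
85.5 kHz mod fs = 0.3 kHz.
0.3 kHz ≤ fs/2 = 14.2 kHz, appears at 0.3 kHz.
Distinct values: {0.3 kHz, 4.2 kHz}.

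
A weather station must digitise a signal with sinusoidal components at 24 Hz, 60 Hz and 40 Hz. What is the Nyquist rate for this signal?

Highest-frequency component: 60 Hz.
Nyquist rate = 2 × 60 Hz = 120 Hz.

120 Hz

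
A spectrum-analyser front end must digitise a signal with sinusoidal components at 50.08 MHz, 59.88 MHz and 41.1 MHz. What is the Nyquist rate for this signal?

Highest-frequency component: 59.88 MHz.
Nyquist rate = 2 × 59.88 MHz = 119.76 MHz.

119.76 MHz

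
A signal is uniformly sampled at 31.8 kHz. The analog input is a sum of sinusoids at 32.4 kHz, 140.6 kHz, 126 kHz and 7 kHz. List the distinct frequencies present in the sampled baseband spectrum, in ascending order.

0.6 kHz, 1.2 kHz, 7 kHz, 13.4 kHz

fs/2 = 15.9 kHz.
32.4 kHz mod fs = 0.6 kHz.
0.6 kHz ≤ fs/2 = 15.9 kHz, appears at 0.6 kHz.
140.6 kHz mod fs = 13.4 kHz.
13.4 kHz ≤ fs/2 = 15.9 kHz, appears at 13.4 kHz.
126 kHz mod fs = 30.6 kHz.
30.6 kHz > fs/2 = 15.9 kHz, folds to fs − 30.6 kHz = 1.2 kHz.
7 kHz ≤ fs/2 = 15.9 kHz, passes unchanged.
Distinct values: {0.6 kHz, 1.2 kHz, 7 kHz, 13.4 kHz}.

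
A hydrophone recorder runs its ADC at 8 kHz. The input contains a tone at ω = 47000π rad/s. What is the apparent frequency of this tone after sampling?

0.5 kHz

ω = 47000π rad/s → f = ω/(2π) = 23500 Hz = 23.5 kHz.
23.5 kHz mod fs = 7.5 kHz.
7.5 kHz > fs/2 = 4 kHz, folds to fs − 7.5 kHz = 0.5 kHz.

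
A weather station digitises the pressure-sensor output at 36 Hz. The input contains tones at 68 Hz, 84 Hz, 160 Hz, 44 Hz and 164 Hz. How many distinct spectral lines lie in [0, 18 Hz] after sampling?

4

fs/2 = 18 Hz.
68 Hz mod fs = 32 Hz.
32 Hz > fs/2 = 18 Hz, folds to fs − 32 Hz = 4 Hz.
84 Hz mod fs = 12 Hz.
12 Hz ≤ fs/2 = 18 Hz, appears at 12 Hz.
160 Hz mod fs = 16 Hz.
16 Hz ≤ fs/2 = 18 Hz, appears at 16 Hz.
44 Hz mod fs = 8 Hz.
8 Hz ≤ fs/2 = 18 Hz, appears at 8 Hz.
164 Hz mod fs = 20 Hz.
20 Hz > fs/2 = 18 Hz, folds to fs − 20 Hz = 16 Hz.
Distinct values: {4 Hz, 8 Hz, 12 Hz, 16 Hz} → 4.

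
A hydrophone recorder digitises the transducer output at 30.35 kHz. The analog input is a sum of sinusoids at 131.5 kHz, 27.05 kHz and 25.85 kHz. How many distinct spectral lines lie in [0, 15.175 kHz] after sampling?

3

fs/2 = 15.175 kHz.
131.5 kHz mod fs = 10.1 kHz.
10.1 kHz ≤ fs/2 = 15.175 kHz, appears at 10.1 kHz.
27.05 kHz > fs/2 = 15.175 kHz, folds to fs − 27.05 kHz = 3.3 kHz.
25.85 kHz > fs/2 = 15.175 kHz, folds to fs − 25.85 kHz = 4.5 kHz.
Distinct values: {3.3 kHz, 4.5 kHz, 10.1 kHz} → 3.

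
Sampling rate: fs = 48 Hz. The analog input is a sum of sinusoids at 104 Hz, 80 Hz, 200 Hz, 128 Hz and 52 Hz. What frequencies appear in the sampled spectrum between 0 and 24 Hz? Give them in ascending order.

4 Hz, 8 Hz, 16 Hz

fs/2 = 24 Hz.
104 Hz mod fs = 8 Hz.
8 Hz ≤ fs/2 = 24 Hz, appears at 8 Hz.
80 Hz mod fs = 32 Hz.
32 Hz > fs/2 = 24 Hz, folds to fs − 32 Hz = 16 Hz.
200 Hz mod fs = 8 Hz.
8 Hz ≤ fs/2 = 24 Hz, appears at 8 Hz.
128 Hz mod fs = 32 Hz.
32 Hz > fs/2 = 24 Hz, folds to fs − 32 Hz = 16 Hz.
52 Hz mod fs = 4 Hz.
4 Hz ≤ fs/2 = 24 Hz, appears at 4 Hz.
Distinct values: {4 Hz, 8 Hz, 16 Hz}.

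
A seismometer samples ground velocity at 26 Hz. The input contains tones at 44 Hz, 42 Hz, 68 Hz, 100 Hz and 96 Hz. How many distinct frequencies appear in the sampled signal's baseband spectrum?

fs/2 = 13 Hz.
44 Hz mod fs = 18 Hz.
18 Hz > fs/2 = 13 Hz, folds to fs − 18 Hz = 8 Hz.
42 Hz mod fs = 16 Hz.
16 Hz > fs/2 = 13 Hz, folds to fs − 16 Hz = 10 Hz.
68 Hz mod fs = 16 Hz.
16 Hz > fs/2 = 13 Hz, folds to fs − 16 Hz = 10 Hz.
100 Hz mod fs = 22 Hz.
22 Hz > fs/2 = 13 Hz, folds to fs − 22 Hz = 4 Hz.
96 Hz mod fs = 18 Hz.
18 Hz > fs/2 = 13 Hz, folds to fs − 18 Hz = 8 Hz.
Distinct values: {4 Hz, 8 Hz, 10 Hz} → 3.

3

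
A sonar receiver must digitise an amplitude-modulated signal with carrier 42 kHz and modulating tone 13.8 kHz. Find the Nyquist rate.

AM sidebands sit at fc ± fm = 28.2 kHz and 55.8 kHz.
Highest-frequency component: 55.8 kHz.
Nyquist rate = 2 × 55.8 kHz = 111.6 kHz.

111.6 kHz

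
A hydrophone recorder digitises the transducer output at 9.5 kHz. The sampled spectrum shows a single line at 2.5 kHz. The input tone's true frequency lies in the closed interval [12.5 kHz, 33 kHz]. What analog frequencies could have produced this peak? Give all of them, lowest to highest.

16.5 kHz, 21.5 kHz, 26 kHz, 31 kHz

Frequencies that alias to 2.5 kHz are k·fs ± 2.5 kHz for integer k ≥ 0.
k=0: 2.5 kHz.
k=1: 7 kHz, 12 kHz.
k=2: 16.5 kHz, 21.5 kHz.
k=3: 26 kHz, 31 kHz.
k=4: 35.5 kHz, 40.5 kHz.
Within [12.5 kHz, 33 kHz]: 16.5 kHz, 21.5 kHz, 26 kHz, 31 kHz.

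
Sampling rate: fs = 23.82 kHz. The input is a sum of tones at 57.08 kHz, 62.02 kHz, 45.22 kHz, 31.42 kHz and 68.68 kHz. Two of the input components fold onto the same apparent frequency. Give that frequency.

fs/2 = 11.91 kHz.
57.08 kHz mod fs = 9.44 kHz.
9.44 kHz ≤ fs/2 = 11.91 kHz, appears at 9.44 kHz.
62.02 kHz mod fs = 14.38 kHz.
14.38 kHz > fs/2 = 11.91 kHz, folds to fs − 14.38 kHz = 9.44 kHz.
45.22 kHz mod fs = 21.4 kHz.
21.4 kHz > fs/2 = 11.91 kHz, folds to fs − 21.4 kHz = 2.42 kHz.
31.42 kHz mod fs = 7.6 kHz.
7.6 kHz ≤ fs/2 = 11.91 kHz, appears at 7.6 kHz.
68.68 kHz mod fs = 21.04 kHz.
21.04 kHz > fs/2 = 11.91 kHz, folds to fs − 21.04 kHz = 2.78 kHz.
57.08 kHz and 62.02 kHz both map to 9.44 kHz.

9.44 kHz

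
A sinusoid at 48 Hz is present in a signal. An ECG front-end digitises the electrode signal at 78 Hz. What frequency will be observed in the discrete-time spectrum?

30 Hz

48 Hz > fs/2 = 39 Hz, folds to fs − 48 Hz = 30 Hz.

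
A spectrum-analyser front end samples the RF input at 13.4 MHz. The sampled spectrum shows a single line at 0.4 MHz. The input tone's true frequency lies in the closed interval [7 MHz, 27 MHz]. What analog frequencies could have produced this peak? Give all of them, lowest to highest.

Frequencies that alias to 0.4 MHz are k·fs ± 0.4 MHz for integer k ≥ 0.
k=0: 0.4 MHz.
k=1: 13 MHz, 13.8 MHz.
k=2: 26.4 MHz, 27.2 MHz.
k=3: 39.8 MHz, 40.6 MHz.
Within [7 MHz, 27 MHz]: 13 MHz, 13.8 MHz, 26.4 MHz.

13 MHz, 13.8 MHz, 26.4 MHz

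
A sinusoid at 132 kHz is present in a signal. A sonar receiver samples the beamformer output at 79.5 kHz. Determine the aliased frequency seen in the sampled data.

27 kHz

132 kHz mod fs = 52.5 kHz.
52.5 kHz > fs/2 = 39.75 kHz, folds to fs − 52.5 kHz = 27 kHz.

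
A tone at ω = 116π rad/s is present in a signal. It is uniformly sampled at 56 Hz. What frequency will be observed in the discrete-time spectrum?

ω = 116π rad/s → f = ω/(2π) = 58 Hz.
58 Hz mod fs = 2 Hz.
2 Hz ≤ fs/2 = 28 Hz, appears at 2 Hz.

2 Hz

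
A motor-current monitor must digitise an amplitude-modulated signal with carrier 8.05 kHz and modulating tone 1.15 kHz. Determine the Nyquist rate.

AM sidebands sit at fc ± fm = 6.9 kHz and 9.2 kHz.
Highest-frequency component: 9.2 kHz.
Nyquist rate = 2 × 9.2 kHz = 18.4 kHz.

18.4 kHz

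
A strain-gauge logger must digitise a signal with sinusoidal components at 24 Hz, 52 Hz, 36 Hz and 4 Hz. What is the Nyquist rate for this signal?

104 Hz

Highest-frequency component: 52 Hz.
Nyquist rate = 2 × 52 Hz = 104 Hz.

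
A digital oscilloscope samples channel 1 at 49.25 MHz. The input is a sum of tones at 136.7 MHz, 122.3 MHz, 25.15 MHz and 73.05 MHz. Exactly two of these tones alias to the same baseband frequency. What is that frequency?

fs/2 = 24.625 MHz.
136.7 MHz mod fs = 38.2 MHz.
38.2 MHz > fs/2 = 24.625 MHz, folds to fs − 38.2 MHz = 11.05 MHz.
122.3 MHz mod fs = 23.8 MHz.
23.8 MHz ≤ fs/2 = 24.625 MHz, appears at 23.8 MHz.
25.15 MHz > fs/2 = 24.625 MHz, folds to fs − 25.15 MHz = 24.1 MHz.
73.05 MHz mod fs = 23.8 MHz.
23.8 MHz ≤ fs/2 = 24.625 MHz, appears at 23.8 MHz.
73.05 MHz and 122.3 MHz both map to 23.8 MHz.

23.8 MHz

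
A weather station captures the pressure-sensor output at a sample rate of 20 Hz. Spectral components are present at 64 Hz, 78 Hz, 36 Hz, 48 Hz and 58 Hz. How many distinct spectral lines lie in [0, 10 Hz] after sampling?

3

fs/2 = 10 Hz.
64 Hz mod fs = 4 Hz.
4 Hz ≤ fs/2 = 10 Hz, appears at 4 Hz.
78 Hz mod fs = 18 Hz.
18 Hz > fs/2 = 10 Hz, folds to fs − 18 Hz = 2 Hz.
36 Hz mod fs = 16 Hz.
16 Hz > fs/2 = 10 Hz, folds to fs − 16 Hz = 4 Hz.
48 Hz mod fs = 8 Hz.
8 Hz ≤ fs/2 = 10 Hz, appears at 8 Hz.
58 Hz mod fs = 18 Hz.
18 Hz > fs/2 = 10 Hz, folds to fs − 18 Hz = 2 Hz.
Distinct values: {2 Hz, 4 Hz, 8 Hz} → 3.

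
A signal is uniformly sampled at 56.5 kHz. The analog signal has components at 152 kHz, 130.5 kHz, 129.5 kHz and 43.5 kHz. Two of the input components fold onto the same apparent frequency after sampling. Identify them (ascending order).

fs/2 = 28.25 kHz.
152 kHz mod fs = 39 kHz.
39 kHz > fs/2 = 28.25 kHz, folds to fs − 39 kHz = 17.5 kHz.
130.5 kHz mod fs = 17.5 kHz.
17.5 kHz ≤ fs/2 = 28.25 kHz, appears at 17.5 kHz.
129.5 kHz mod fs = 16.5 kHz.
16.5 kHz ≤ fs/2 = 28.25 kHz, appears at 16.5 kHz.
43.5 kHz > fs/2 = 28.25 kHz, folds to fs − 43.5 kHz = 13 kHz.
130.5 kHz and 152 kHz both map to 17.5 kHz.

130.5 kHz, 152 kHz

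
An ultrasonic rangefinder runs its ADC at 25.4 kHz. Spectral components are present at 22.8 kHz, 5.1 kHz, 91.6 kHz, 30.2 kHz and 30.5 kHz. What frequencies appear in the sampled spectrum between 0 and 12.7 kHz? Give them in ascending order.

2.6 kHz, 4.8 kHz, 5.1 kHz, 10 kHz

fs/2 = 12.7 kHz.
22.8 kHz > fs/2 = 12.7 kHz, folds to fs − 22.8 kHz = 2.6 kHz.
5.1 kHz ≤ fs/2 = 12.7 kHz, passes unchanged.
91.6 kHz mod fs = 15.4 kHz.
15.4 kHz > fs/2 = 12.7 kHz, folds to fs − 15.4 kHz = 10 kHz.
30.2 kHz mod fs = 4.8 kHz.
4.8 kHz ≤ fs/2 = 12.7 kHz, appears at 4.8 kHz.
30.5 kHz mod fs = 5.1 kHz.
5.1 kHz ≤ fs/2 = 12.7 kHz, appears at 5.1 kHz.
Distinct values: {2.6 kHz, 4.8 kHz, 5.1 kHz, 10 kHz}.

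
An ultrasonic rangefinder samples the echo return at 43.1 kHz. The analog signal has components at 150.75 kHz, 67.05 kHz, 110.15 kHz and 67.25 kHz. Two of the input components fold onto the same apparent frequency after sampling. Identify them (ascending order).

fs/2 = 21.55 kHz.
150.75 kHz mod fs = 21.45 kHz.
21.45 kHz ≤ fs/2 = 21.55 kHz, appears at 21.45 kHz.
67.05 kHz mod fs = 23.95 kHz.
23.95 kHz > fs/2 = 21.55 kHz, folds to fs − 23.95 kHz = 19.15 kHz.
110.15 kHz mod fs = 23.95 kHz.
23.95 kHz > fs/2 = 21.55 kHz, folds to fs − 23.95 kHz = 19.15 kHz.
67.25 kHz mod fs = 24.15 kHz.
24.15 kHz > fs/2 = 21.55 kHz, folds to fs − 24.15 kHz = 18.95 kHz.
67.05 kHz and 110.15 kHz both map to 19.15 kHz.

67.05 kHz, 110.15 kHz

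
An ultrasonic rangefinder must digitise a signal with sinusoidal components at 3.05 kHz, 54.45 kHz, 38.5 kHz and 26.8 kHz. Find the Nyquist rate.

Highest-frequency component: 54.45 kHz.
Nyquist rate = 2 × 54.45 kHz = 108.9 kHz.

108.9 kHz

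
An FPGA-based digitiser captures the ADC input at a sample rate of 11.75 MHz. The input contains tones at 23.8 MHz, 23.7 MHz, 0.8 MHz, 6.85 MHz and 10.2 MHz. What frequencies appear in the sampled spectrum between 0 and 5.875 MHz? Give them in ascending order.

fs/2 = 5.875 MHz.
23.8 MHz mod fs = 0.3 MHz.
0.3 MHz ≤ fs/2 = 5.875 MHz, appears at 0.3 MHz.
23.7 MHz mod fs = 0.2 MHz.
0.2 MHz ≤ fs/2 = 5.875 MHz, appears at 0.2 MHz.
0.8 MHz ≤ fs/2 = 5.875 MHz, passes unchanged.
6.85 MHz > fs/2 = 5.875 MHz, folds to fs − 6.85 MHz = 4.9 MHz.
10.2 MHz > fs/2 = 5.875 MHz, folds to fs − 10.2 MHz = 1.55 MHz.
Distinct values: {0.2 MHz, 0.3 MHz, 0.8 MHz, 1.55 MHz, 4.9 MHz}.

0.2 MHz, 0.3 MHz, 0.8 MHz, 1.55 MHz, 4.9 MHz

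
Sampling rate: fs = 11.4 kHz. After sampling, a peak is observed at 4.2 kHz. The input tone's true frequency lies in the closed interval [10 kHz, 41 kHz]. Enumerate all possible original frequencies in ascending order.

15.6 kHz, 18.6 kHz, 27 kHz, 30 kHz, 38.4 kHz

Frequencies that alias to 4.2 kHz are k·fs ± 4.2 kHz for integer k ≥ 0.
k=0: 4.2 kHz.
k=1: 7.2 kHz, 15.6 kHz.
k=2: 18.6 kHz, 27 kHz.
k=3: 30 kHz, 38.4 kHz.
k=4: 41.4 kHz, 49.8 kHz.
Within [10 kHz, 41 kHz]: 15.6 kHz, 18.6 kHz, 27 kHz, 30 kHz, 38.4 kHz.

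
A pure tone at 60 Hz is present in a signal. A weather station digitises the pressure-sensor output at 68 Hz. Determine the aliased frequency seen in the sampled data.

60 Hz > fs/2 = 34 Hz, folds to fs − 60 Hz = 8 Hz.

8 Hz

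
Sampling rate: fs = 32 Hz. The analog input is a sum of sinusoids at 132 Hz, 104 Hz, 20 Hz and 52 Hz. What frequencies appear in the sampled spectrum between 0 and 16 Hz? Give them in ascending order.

fs/2 = 16 Hz.
132 Hz mod fs = 4 Hz.
4 Hz ≤ fs/2 = 16 Hz, appears at 4 Hz.
104 Hz mod fs = 8 Hz.
8 Hz ≤ fs/2 = 16 Hz, appears at 8 Hz.
20 Hz > fs/2 = 16 Hz, folds to fs − 20 Hz = 12 Hz.
52 Hz mod fs = 20 Hz.
20 Hz > fs/2 = 16 Hz, folds to fs − 20 Hz = 12 Hz.
Distinct values: {4 Hz, 8 Hz, 12 Hz}.

4 Hz, 8 Hz, 12 Hz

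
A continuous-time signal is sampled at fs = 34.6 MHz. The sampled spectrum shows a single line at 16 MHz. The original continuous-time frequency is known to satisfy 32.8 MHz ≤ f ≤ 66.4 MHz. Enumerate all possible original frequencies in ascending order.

Frequencies that alias to 16 MHz are k·fs ± 16 MHz for integer k ≥ 0.
k=0: 16 MHz.
k=1: 18.6 MHz, 50.6 MHz.
k=2: 53.2 MHz, 85.2 MHz.
k=3: 87.8 MHz, 119.8 MHz.
Within [32.8 MHz, 66.4 MHz]: 50.6 MHz, 53.2 MHz.

50.6 MHz, 53.2 MHz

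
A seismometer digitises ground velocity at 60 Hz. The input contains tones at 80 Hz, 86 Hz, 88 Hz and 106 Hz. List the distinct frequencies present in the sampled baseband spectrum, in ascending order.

14 Hz, 20 Hz, 26 Hz, 28 Hz

fs/2 = 30 Hz.
80 Hz mod fs = 20 Hz.
20 Hz ≤ fs/2 = 30 Hz, appears at 20 Hz.
86 Hz mod fs = 26 Hz.
26 Hz ≤ fs/2 = 30 Hz, appears at 26 Hz.
88 Hz mod fs = 28 Hz.
28 Hz ≤ fs/2 = 30 Hz, appears at 28 Hz.
106 Hz mod fs = 46 Hz.
46 Hz > fs/2 = 30 Hz, folds to fs − 46 Hz = 14 Hz.
Distinct values: {14 Hz, 20 Hz, 26 Hz, 28 Hz}.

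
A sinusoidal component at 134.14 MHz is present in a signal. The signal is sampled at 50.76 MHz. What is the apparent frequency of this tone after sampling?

18.14 MHz

134.14 MHz mod fs = 32.62 MHz.
32.62 MHz > fs/2 = 25.38 MHz, folds to fs − 32.62 MHz = 18.14 MHz.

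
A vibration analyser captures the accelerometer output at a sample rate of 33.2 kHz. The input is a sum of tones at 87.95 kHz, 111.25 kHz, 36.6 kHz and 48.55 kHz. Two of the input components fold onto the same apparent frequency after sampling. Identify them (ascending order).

87.95 kHz, 111.25 kHz

fs/2 = 16.6 kHz.
87.95 kHz mod fs = 21.55 kHz.
21.55 kHz > fs/2 = 16.6 kHz, folds to fs − 21.55 kHz = 11.65 kHz.
111.25 kHz mod fs = 11.65 kHz.
11.65 kHz ≤ fs/2 = 16.6 kHz, appears at 11.65 kHz.
36.6 kHz mod fs = 3.4 kHz.
3.4 kHz ≤ fs/2 = 16.6 kHz, appears at 3.4 kHz.
48.55 kHz mod fs = 15.35 kHz.
15.35 kHz ≤ fs/2 = 16.6 kHz, appears at 15.35 kHz.
87.95 kHz and 111.25 kHz both map to 11.65 kHz.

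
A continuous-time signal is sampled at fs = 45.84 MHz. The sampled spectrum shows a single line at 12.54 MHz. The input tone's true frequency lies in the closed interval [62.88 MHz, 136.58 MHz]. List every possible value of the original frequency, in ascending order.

Frequencies that alias to 12.54 MHz are k·fs ± 12.54 MHz for integer k ≥ 0.
k=0: 12.54 MHz.
k=1: 33.3 MHz, 58.38 MHz.
k=2: 79.14 MHz, 104.22 MHz.
k=3: 124.98 MHz, 150.06 MHz.
k=4: 170.82 MHz, 195.9 MHz.
Within [62.88 MHz, 136.58 MHz]: 79.14 MHz, 104.22 MHz, 124.98 MHz.

79.14 MHz, 104.22 MHz, 124.98 MHz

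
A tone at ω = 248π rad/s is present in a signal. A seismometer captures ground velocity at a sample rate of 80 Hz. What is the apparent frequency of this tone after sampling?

36 Hz

ω = 248π rad/s → f = ω/(2π) = 124 Hz.
124 Hz mod fs = 44 Hz.
44 Hz > fs/2 = 40 Hz, folds to fs − 44 Hz = 36 Hz.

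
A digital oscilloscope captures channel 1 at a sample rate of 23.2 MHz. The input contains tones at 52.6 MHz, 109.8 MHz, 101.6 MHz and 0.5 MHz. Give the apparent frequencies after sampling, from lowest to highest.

0.5 MHz, 6.2 MHz, 8.8 MHz

fs/2 = 11.6 MHz.
52.6 MHz mod fs = 6.2 MHz.
6.2 MHz ≤ fs/2 = 11.6 MHz, appears at 6.2 MHz.
109.8 MHz mod fs = 17 MHz.
17 MHz > fs/2 = 11.6 MHz, folds to fs − 17 MHz = 6.2 MHz.
101.6 MHz mod fs = 8.8 MHz.
8.8 MHz ≤ fs/2 = 11.6 MHz, appears at 8.8 MHz.
0.5 MHz ≤ fs/2 = 11.6 MHz, passes unchanged.
Distinct values: {0.5 MHz, 6.2 MHz, 8.8 MHz}.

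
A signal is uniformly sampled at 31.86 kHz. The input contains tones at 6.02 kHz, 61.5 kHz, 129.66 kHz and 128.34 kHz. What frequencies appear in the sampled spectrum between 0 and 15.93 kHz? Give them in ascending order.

0.9 kHz, 2.22 kHz, 6.02 kHz

fs/2 = 15.93 kHz.
6.02 kHz ≤ fs/2 = 15.93 kHz, passes unchanged.
61.5 kHz mod fs = 29.64 kHz.
29.64 kHz > fs/2 = 15.93 kHz, folds to fs − 29.64 kHz = 2.22 kHz.
129.66 kHz mod fs = 2.22 kHz.
2.22 kHz ≤ fs/2 = 15.93 kHz, appears at 2.22 kHz.
128.34 kHz mod fs = 0.9 kHz.
0.9 kHz ≤ fs/2 = 15.93 kHz, appears at 0.9 kHz.
Distinct values: {0.9 kHz, 2.22 kHz, 6.02 kHz}.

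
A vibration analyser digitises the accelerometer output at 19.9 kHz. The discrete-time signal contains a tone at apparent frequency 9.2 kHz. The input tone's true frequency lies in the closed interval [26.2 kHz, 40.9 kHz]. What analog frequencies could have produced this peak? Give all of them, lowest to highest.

Frequencies that alias to 9.2 kHz are k·fs ± 9.2 kHz for integer k ≥ 0.
k=0: 9.2 kHz.
k=1: 10.7 kHz, 29.1 kHz.
k=2: 30.6 kHz, 49 kHz.
k=3: 50.5 kHz, 68.9 kHz.
Within [26.2 kHz, 40.9 kHz]: 29.1 kHz, 30.6 kHz.

29.1 kHz, 30.6 kHz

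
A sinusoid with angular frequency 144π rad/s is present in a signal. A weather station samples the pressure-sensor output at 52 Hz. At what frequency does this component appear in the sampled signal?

20 Hz

ω = 144π rad/s → f = ω/(2π) = 72 Hz.
72 Hz mod fs = 20 Hz.
20 Hz ≤ fs/2 = 26 Hz, appears at 20 Hz.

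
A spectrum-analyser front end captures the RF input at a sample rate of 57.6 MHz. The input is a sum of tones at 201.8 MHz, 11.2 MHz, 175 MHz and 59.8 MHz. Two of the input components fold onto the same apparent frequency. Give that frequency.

fs/2 = 28.8 MHz.
201.8 MHz mod fs = 29 MHz.
29 MHz > fs/2 = 28.8 MHz, folds to fs − 29 MHz = 28.6 MHz.
11.2 MHz ≤ fs/2 = 28.8 MHz, passes unchanged.
175 MHz mod fs = 2.2 MHz.
2.2 MHz ≤ fs/2 = 28.8 MHz, appears at 2.2 MHz.
59.8 MHz mod fs = 2.2 MHz.
2.2 MHz ≤ fs/2 = 28.8 MHz, appears at 2.2 MHz.
59.8 MHz and 175 MHz both map to 2.2 MHz.

2.2 MHz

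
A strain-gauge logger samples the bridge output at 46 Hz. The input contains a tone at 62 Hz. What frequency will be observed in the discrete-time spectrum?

16 Hz

62 Hz mod fs = 16 Hz.
16 Hz ≤ fs/2 = 23 Hz, appears at 16 Hz.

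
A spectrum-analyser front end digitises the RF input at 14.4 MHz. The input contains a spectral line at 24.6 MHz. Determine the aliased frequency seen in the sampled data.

4.2 MHz

24.6 MHz mod fs = 10.2 MHz.
10.2 MHz > fs/2 = 7.2 MHz, folds to fs − 10.2 MHz = 4.2 MHz.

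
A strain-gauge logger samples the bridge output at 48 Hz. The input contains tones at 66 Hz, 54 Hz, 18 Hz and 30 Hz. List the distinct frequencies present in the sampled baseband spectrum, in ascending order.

fs/2 = 24 Hz.
66 Hz mod fs = 18 Hz.
18 Hz ≤ fs/2 = 24 Hz, appears at 18 Hz.
54 Hz mod fs = 6 Hz.
6 Hz ≤ fs/2 = 24 Hz, appears at 6 Hz.
18 Hz ≤ fs/2 = 24 Hz, passes unchanged.
30 Hz > fs/2 = 24 Hz, folds to fs − 30 Hz = 18 Hz.
Distinct values: {6 Hz, 18 Hz}.

6 Hz, 18 Hz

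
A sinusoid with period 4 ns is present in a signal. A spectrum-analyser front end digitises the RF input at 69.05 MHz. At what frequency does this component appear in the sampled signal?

T = 4 ns → f = 1/T = 250 MHz.
250 MHz mod fs = 42.85 MHz.
42.85 MHz > fs/2 = 34.525 MHz, folds to fs − 42.85 MHz = 26.2 MHz.

26.2 MHz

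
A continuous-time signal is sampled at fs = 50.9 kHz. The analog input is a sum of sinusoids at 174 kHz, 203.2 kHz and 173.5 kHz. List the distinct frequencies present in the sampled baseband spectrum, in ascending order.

0.4 kHz, 20.8 kHz, 21.3 kHz

fs/2 = 25.45 kHz.
174 kHz mod fs = 21.3 kHz.
21.3 kHz ≤ fs/2 = 25.45 kHz, appears at 21.3 kHz.
203.2 kHz mod fs = 50.5 kHz.
50.5 kHz > fs/2 = 25.45 kHz, folds to fs − 50.5 kHz = 0.4 kHz.
173.5 kHz mod fs = 20.8 kHz.
20.8 kHz ≤ fs/2 = 25.45 kHz, appears at 20.8 kHz.
Distinct values: {0.4 kHz, 20.8 kHz, 21.3 kHz}.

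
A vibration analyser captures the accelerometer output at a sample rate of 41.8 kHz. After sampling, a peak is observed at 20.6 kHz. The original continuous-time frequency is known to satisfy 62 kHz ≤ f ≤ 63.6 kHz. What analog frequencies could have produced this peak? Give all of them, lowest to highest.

Frequencies that alias to 20.6 kHz are k·fs ± 20.6 kHz for integer k ≥ 0.
k=0: 20.6 kHz.
k=1: 21.2 kHz, 62.4 kHz.
k=2: 63 kHz, 104.2 kHz.
k=3: 104.8 kHz, 146 kHz.
Within [62 kHz, 63.6 kHz]: 62.4 kHz, 63 kHz.

62.4 kHz, 63 kHz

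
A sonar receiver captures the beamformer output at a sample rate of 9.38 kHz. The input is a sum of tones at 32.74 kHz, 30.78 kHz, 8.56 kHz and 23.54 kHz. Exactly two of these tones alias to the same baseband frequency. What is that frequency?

4.6 kHz

fs/2 = 4.69 kHz.
32.74 kHz mod fs = 4.6 kHz.
4.6 kHz ≤ fs/2 = 4.69 kHz, appears at 4.6 kHz.
30.78 kHz mod fs = 2.64 kHz.
2.64 kHz ≤ fs/2 = 4.69 kHz, appears at 2.64 kHz.
8.56 kHz > fs/2 = 4.69 kHz, folds to fs − 8.56 kHz = 0.82 kHz.
23.54 kHz mod fs = 4.78 kHz.
4.78 kHz > fs/2 = 4.69 kHz, folds to fs − 4.78 kHz = 4.6 kHz.
23.54 kHz and 32.74 kHz both map to 4.6 kHz.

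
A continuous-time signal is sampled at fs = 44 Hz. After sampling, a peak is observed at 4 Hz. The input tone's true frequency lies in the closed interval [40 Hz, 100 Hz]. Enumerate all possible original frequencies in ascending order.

40 Hz, 48 Hz, 84 Hz, 92 Hz

Frequencies that alias to 4 Hz are k·fs ± 4 Hz for integer k ≥ 0.
k=0: 4 Hz.
k=1: 40 Hz, 48 Hz.
k=2: 84 Hz, 92 Hz.
k=3: 128 Hz, 136 Hz.
Within [40 Hz, 100 Hz]: 40 Hz, 48 Hz, 84 Hz, 92 Hz.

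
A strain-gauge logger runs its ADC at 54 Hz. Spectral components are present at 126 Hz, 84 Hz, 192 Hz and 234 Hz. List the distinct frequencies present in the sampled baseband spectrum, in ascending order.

18 Hz, 24 Hz

fs/2 = 27 Hz.
126 Hz mod fs = 18 Hz.
18 Hz ≤ fs/2 = 27 Hz, appears at 18 Hz.
84 Hz mod fs = 30 Hz.
30 Hz > fs/2 = 27 Hz, folds to fs − 30 Hz = 24 Hz.
192 Hz mod fs = 30 Hz.
30 Hz > fs/2 = 27 Hz, folds to fs − 30 Hz = 24 Hz.
234 Hz mod fs = 18 Hz.
18 Hz ≤ fs/2 = 27 Hz, appears at 18 Hz.
Distinct values: {18 Hz, 24 Hz}.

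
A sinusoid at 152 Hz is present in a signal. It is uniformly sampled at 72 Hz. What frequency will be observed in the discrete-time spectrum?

8 Hz

152 Hz mod fs = 8 Hz.
8 Hz ≤ fs/2 = 36 Hz, appears at 8 Hz.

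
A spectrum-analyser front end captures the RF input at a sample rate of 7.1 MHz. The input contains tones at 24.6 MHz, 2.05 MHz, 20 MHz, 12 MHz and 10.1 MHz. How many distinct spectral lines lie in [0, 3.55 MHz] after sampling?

fs/2 = 3.55 MHz.
24.6 MHz mod fs = 3.3 MHz.
3.3 MHz ≤ fs/2 = 3.55 MHz, appears at 3.3 MHz.
2.05 MHz ≤ fs/2 = 3.55 MHz, passes unchanged.
20 MHz mod fs = 5.8 MHz.
5.8 MHz > fs/2 = 3.55 MHz, folds to fs − 5.8 MHz = 1.3 MHz.
12 MHz mod fs = 4.9 MHz.
4.9 MHz > fs/2 = 3.55 MHz, folds to fs − 4.9 MHz = 2.2 MHz.
10.1 MHz mod fs = 3 MHz.
3 MHz ≤ fs/2 = 3.55 MHz, appears at 3 MHz.
Distinct values: {1.3 MHz, 2.05 MHz, 2.2 MHz, 3 MHz, 3.3 MHz} → 5.

5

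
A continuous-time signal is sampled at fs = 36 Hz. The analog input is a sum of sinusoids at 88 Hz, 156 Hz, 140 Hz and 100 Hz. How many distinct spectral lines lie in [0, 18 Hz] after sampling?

fs/2 = 18 Hz.
88 Hz mod fs = 16 Hz.
16 Hz ≤ fs/2 = 18 Hz, appears at 16 Hz.
156 Hz mod fs = 12 Hz.
12 Hz ≤ fs/2 = 18 Hz, appears at 12 Hz.
140 Hz mod fs = 32 Hz.
32 Hz > fs/2 = 18 Hz, folds to fs − 32 Hz = 4 Hz.
100 Hz mod fs = 28 Hz.
28 Hz > fs/2 = 18 Hz, folds to fs − 28 Hz = 8 Hz.
Distinct values: {4 Hz, 8 Hz, 12 Hz, 16 Hz} → 4.

4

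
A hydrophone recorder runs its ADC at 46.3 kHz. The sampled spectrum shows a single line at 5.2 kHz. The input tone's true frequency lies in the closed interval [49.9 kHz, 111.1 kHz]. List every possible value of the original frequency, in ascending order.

51.5 kHz, 87.4 kHz, 97.8 kHz

Frequencies that alias to 5.2 kHz are k·fs ± 5.2 kHz for integer k ≥ 0.
k=0: 5.2 kHz.
k=1: 41.1 kHz, 51.5 kHz.
k=2: 87.4 kHz, 97.8 kHz.
k=3: 133.7 kHz, 144.1 kHz.
Within [49.9 kHz, 111.1 kHz]: 51.5 kHz, 87.4 kHz, 97.8 kHz.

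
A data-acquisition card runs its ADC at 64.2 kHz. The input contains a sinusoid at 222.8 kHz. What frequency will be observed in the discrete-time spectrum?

222.8 kHz mod fs = 30.2 kHz.
30.2 kHz ≤ fs/2 = 32.1 kHz, appears at 30.2 kHz.

30.2 kHz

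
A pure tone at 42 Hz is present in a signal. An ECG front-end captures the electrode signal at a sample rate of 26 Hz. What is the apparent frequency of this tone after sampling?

42 Hz mod fs = 16 Hz.
16 Hz > fs/2 = 13 Hz, folds to fs − 16 Hz = 10 Hz.

10 Hz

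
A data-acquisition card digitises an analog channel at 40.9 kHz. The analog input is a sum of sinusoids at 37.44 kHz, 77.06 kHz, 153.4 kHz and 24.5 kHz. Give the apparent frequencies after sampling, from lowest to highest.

3.46 kHz, 4.74 kHz, 10.2 kHz, 16.4 kHz

fs/2 = 20.45 kHz.
37.44 kHz > fs/2 = 20.45 kHz, folds to fs − 37.44 kHz = 3.46 kHz.
77.06 kHz mod fs = 36.16 kHz.
36.16 kHz > fs/2 = 20.45 kHz, folds to fs − 36.16 kHz = 4.74 kHz.
153.4 kHz mod fs = 30.7 kHz.
30.7 kHz > fs/2 = 20.45 kHz, folds to fs − 30.7 kHz = 10.2 kHz.
24.5 kHz > fs/2 = 20.45 kHz, folds to fs − 24.5 kHz = 16.4 kHz.
Distinct values: {3.46 kHz, 4.74 kHz, 10.2 kHz, 16.4 kHz}.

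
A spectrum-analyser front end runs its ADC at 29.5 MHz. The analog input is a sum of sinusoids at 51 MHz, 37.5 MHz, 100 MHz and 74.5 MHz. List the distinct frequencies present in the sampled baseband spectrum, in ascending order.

8 MHz, 11.5 MHz, 14 MHz

fs/2 = 14.75 MHz.
51 MHz mod fs = 21.5 MHz.
21.5 MHz > fs/2 = 14.75 MHz, folds to fs − 21.5 MHz = 8 MHz.
37.5 MHz mod fs = 8 MHz.
8 MHz ≤ fs/2 = 14.75 MHz, appears at 8 MHz.
100 MHz mod fs = 11.5 MHz.
11.5 MHz ≤ fs/2 = 14.75 MHz, appears at 11.5 MHz.
74.5 MHz mod fs = 15.5 MHz.
15.5 MHz > fs/2 = 14.75 MHz, folds to fs − 15.5 MHz = 14 MHz.
Distinct values: {8 MHz, 11.5 MHz, 14 MHz}.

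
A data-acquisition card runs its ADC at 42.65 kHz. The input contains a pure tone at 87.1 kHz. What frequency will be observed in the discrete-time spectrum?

1.8 kHz

87.1 kHz mod fs = 1.8 kHz.
1.8 kHz ≤ fs/2 = 21.325 kHz, appears at 1.8 kHz.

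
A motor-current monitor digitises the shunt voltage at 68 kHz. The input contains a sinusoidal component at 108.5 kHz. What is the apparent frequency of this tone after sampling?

27.5 kHz

108.5 kHz mod fs = 40.5 kHz.
40.5 kHz > fs/2 = 34 kHz, folds to fs − 40.5 kHz = 27.5 kHz.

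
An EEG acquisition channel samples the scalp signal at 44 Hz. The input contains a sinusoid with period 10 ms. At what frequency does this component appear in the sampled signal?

12 Hz

T = 10 ms → f = 1/T = 100 Hz.
100 Hz mod fs = 12 Hz.
12 Hz ≤ fs/2 = 22 Hz, appears at 12 Hz.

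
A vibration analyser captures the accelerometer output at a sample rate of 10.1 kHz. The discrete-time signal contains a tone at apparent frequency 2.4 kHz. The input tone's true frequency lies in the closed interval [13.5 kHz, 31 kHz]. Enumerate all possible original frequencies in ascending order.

17.8 kHz, 22.6 kHz, 27.9 kHz

Frequencies that alias to 2.4 kHz are k·fs ± 2.4 kHz for integer k ≥ 0.
k=0: 2.4 kHz.
k=1: 7.7 kHz, 12.5 kHz.
k=2: 17.8 kHz, 22.6 kHz.
k=3: 27.9 kHz, 32.7 kHz.
k=4: 38 kHz, 42.8 kHz.
Within [13.5 kHz, 31 kHz]: 17.8 kHz, 22.6 kHz, 27.9 kHz.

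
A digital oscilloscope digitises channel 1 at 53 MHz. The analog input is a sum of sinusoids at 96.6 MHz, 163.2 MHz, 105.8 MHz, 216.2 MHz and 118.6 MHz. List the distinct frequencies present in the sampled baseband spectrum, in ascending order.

0.2 MHz, 4.2 MHz, 9.4 MHz, 12.6 MHz

fs/2 = 26.5 MHz.
96.6 MHz mod fs = 43.6 MHz.
43.6 MHz > fs/2 = 26.5 MHz, folds to fs − 43.6 MHz = 9.4 MHz.
163.2 MHz mod fs = 4.2 MHz.
4.2 MHz ≤ fs/2 = 26.5 MHz, appears at 4.2 MHz.
105.8 MHz mod fs = 52.8 MHz.
52.8 MHz > fs/2 = 26.5 MHz, folds to fs − 52.8 MHz = 0.2 MHz.
216.2 MHz mod fs = 4.2 MHz.
4.2 MHz ≤ fs/2 = 26.5 MHz, appears at 4.2 MHz.
118.6 MHz mod fs = 12.6 MHz.
12.6 MHz ≤ fs/2 = 26.5 MHz, appears at 12.6 MHz.
Distinct values: {0.2 MHz, 4.2 MHz, 9.4 MHz, 12.6 MHz}.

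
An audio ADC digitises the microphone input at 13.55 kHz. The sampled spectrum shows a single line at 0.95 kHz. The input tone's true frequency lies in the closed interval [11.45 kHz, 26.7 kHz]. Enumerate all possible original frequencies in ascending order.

12.6 kHz, 14.5 kHz, 26.15 kHz

Frequencies that alias to 0.95 kHz are k·fs ± 0.95 kHz for integer k ≥ 0.
k=0: 0.95 kHz.
k=1: 12.6 kHz, 14.5 kHz.
k=2: 26.15 kHz, 28.05 kHz.
k=3: 39.7 kHz, 41.6 kHz.
Within [11.45 kHz, 26.7 kHz]: 12.6 kHz, 14.5 kHz, 26.15 kHz.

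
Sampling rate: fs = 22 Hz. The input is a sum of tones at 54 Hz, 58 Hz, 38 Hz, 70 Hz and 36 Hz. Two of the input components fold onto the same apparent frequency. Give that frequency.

fs/2 = 11 Hz.
54 Hz mod fs = 10 Hz.
10 Hz ≤ fs/2 = 11 Hz, appears at 10 Hz.
58 Hz mod fs = 14 Hz.
14 Hz > fs/2 = 11 Hz, folds to fs − 14 Hz = 8 Hz.
38 Hz mod fs = 16 Hz.
16 Hz > fs/2 = 11 Hz, folds to fs − 16 Hz = 6 Hz.
70 Hz mod fs = 4 Hz.
4 Hz ≤ fs/2 = 11 Hz, appears at 4 Hz.
36 Hz mod fs = 14 Hz.
14 Hz > fs/2 = 11 Hz, folds to fs − 14 Hz = 8 Hz.
36 Hz and 58 Hz both map to 8 Hz.

8 Hz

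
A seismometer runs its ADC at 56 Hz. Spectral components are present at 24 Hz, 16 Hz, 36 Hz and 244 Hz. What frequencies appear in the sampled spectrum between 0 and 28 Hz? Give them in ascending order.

16 Hz, 20 Hz, 24 Hz

fs/2 = 28 Hz.
24 Hz ≤ fs/2 = 28 Hz, passes unchanged.
16 Hz ≤ fs/2 = 28 Hz, passes unchanged.
36 Hz > fs/2 = 28 Hz, folds to fs − 36 Hz = 20 Hz.
244 Hz mod fs = 20 Hz.
20 Hz ≤ fs/2 = 28 Hz, appears at 20 Hz.
Distinct values: {16 Hz, 20 Hz, 24 Hz}.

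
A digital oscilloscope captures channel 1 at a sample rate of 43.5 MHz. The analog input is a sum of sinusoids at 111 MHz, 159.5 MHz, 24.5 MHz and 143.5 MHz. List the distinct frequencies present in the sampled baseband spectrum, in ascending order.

fs/2 = 21.75 MHz.
111 MHz mod fs = 24 MHz.
24 MHz > fs/2 = 21.75 MHz, folds to fs − 24 MHz = 19.5 MHz.
159.5 MHz mod fs = 29 MHz.
29 MHz > fs/2 = 21.75 MHz, folds to fs − 29 MHz = 14.5 MHz.
24.5 MHz > fs/2 = 21.75 MHz, folds to fs − 24.5 MHz = 19 MHz.
143.5 MHz mod fs = 13 MHz.
13 MHz ≤ fs/2 = 21.75 MHz, appears at 13 MHz.
Distinct values: {13 MHz, 14.5 MHz, 19 MHz, 19.5 MHz}.

13 MHz, 14.5 MHz, 19 MHz, 19.5 MHz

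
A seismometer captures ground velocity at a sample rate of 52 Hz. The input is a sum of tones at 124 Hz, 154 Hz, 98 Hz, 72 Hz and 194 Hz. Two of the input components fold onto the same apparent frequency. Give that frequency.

fs/2 = 26 Hz.
124 Hz mod fs = 20 Hz.
20 Hz ≤ fs/2 = 26 Hz, appears at 20 Hz.
154 Hz mod fs = 50 Hz.
50 Hz > fs/2 = 26 Hz, folds to fs − 50 Hz = 2 Hz.
98 Hz mod fs = 46 Hz.
46 Hz > fs/2 = 26 Hz, folds to fs − 46 Hz = 6 Hz.
72 Hz mod fs = 20 Hz.
20 Hz ≤ fs/2 = 26 Hz, appears at 20 Hz.
194 Hz mod fs = 38 Hz.
38 Hz > fs/2 = 26 Hz, folds to fs − 38 Hz = 14 Hz.
72 Hz and 124 Hz both map to 20 Hz.

20 Hz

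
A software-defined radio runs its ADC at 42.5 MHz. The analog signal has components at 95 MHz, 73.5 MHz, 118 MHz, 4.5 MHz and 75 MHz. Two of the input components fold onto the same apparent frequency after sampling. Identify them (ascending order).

fs/2 = 21.25 MHz.
95 MHz mod fs = 10 MHz.
10 MHz ≤ fs/2 = 21.25 MHz, appears at 10 MHz.
73.5 MHz mod fs = 31 MHz.
31 MHz > fs/2 = 21.25 MHz, folds to fs − 31 MHz = 11.5 MHz.
118 MHz mod fs = 33 MHz.
33 MHz > fs/2 = 21.25 MHz, folds to fs − 33 MHz = 9.5 MHz.
4.5 MHz ≤ fs/2 = 21.25 MHz, passes unchanged.
75 MHz mod fs = 32.5 MHz.
32.5 MHz > fs/2 = 21.25 MHz, folds to fs − 32.5 MHz = 10 MHz.
75 MHz and 95 MHz both map to 10 MHz.

75 MHz, 95 MHz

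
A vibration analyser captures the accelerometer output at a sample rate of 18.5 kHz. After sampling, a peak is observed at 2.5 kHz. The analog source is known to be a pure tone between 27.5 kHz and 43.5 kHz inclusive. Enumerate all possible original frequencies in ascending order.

34.5 kHz, 39.5 kHz

Frequencies that alias to 2.5 kHz are k·fs ± 2.5 kHz for integer k ≥ 0.
k=0: 2.5 kHz.
k=1: 16 kHz, 21 kHz.
k=2: 34.5 kHz, 39.5 kHz.
k=3: 53 kHz, 58 kHz.
Within [27.5 kHz, 43.5 kHz]: 34.5 kHz, 39.5 kHz.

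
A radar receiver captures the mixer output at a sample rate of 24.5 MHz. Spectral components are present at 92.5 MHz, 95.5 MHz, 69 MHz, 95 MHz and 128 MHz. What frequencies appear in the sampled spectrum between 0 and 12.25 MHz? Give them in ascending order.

fs/2 = 12.25 MHz.
92.5 MHz mod fs = 19 MHz.
19 MHz > fs/2 = 12.25 MHz, folds to fs − 19 MHz = 5.5 MHz.
95.5 MHz mod fs = 22 MHz.
22 MHz > fs/2 = 12.25 MHz, folds to fs − 22 MHz = 2.5 MHz.
69 MHz mod fs = 20 MHz.
20 MHz > fs/2 = 12.25 MHz, folds to fs − 20 MHz = 4.5 MHz.
95 MHz mod fs = 21.5 MHz.
21.5 MHz > fs/2 = 12.25 MHz, folds to fs − 21.5 MHz = 3 MHz.
128 MHz mod fs = 5.5 MHz.
5.5 MHz ≤ fs/2 = 12.25 MHz, appears at 5.5 MHz.
Distinct values: {2.5 MHz, 3 MHz, 4.5 MHz, 5.5 MHz}.

2.5 MHz, 3 MHz, 4.5 MHz, 5.5 MHz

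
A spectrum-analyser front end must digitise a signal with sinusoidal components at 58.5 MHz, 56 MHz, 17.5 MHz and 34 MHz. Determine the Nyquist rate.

117 MHz

Highest-frequency component: 58.5 MHz.
Nyquist rate = 2 × 58.5 MHz = 117 MHz.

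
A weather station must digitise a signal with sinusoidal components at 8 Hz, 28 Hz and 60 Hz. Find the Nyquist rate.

120 Hz

Highest-frequency component: 60 Hz.
Nyquist rate = 2 × 60 Hz = 120 Hz.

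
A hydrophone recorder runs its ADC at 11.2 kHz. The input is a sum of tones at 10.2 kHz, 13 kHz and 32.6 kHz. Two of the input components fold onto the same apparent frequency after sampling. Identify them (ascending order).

fs/2 = 5.6 kHz.
10.2 kHz > fs/2 = 5.6 kHz, folds to fs − 10.2 kHz = 1 kHz.
13 kHz mod fs = 1.8 kHz.
1.8 kHz ≤ fs/2 = 5.6 kHz, appears at 1.8 kHz.
32.6 kHz mod fs = 10.2 kHz.
10.2 kHz > fs/2 = 5.6 kHz, folds to fs − 10.2 kHz = 1 kHz.
10.2 kHz and 32.6 kHz both map to 1 kHz.

10.2 kHz, 32.6 kHz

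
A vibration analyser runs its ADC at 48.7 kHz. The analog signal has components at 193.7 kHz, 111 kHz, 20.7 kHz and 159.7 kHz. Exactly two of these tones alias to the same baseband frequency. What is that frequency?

fs/2 = 24.35 kHz.
193.7 kHz mod fs = 47.6 kHz.
47.6 kHz > fs/2 = 24.35 kHz, folds to fs − 47.6 kHz = 1.1 kHz.
111 kHz mod fs = 13.6 kHz.
13.6 kHz ≤ fs/2 = 24.35 kHz, appears at 13.6 kHz.
20.7 kHz ≤ fs/2 = 24.35 kHz, passes unchanged.
159.7 kHz mod fs = 13.6 kHz.
13.6 kHz ≤ fs/2 = 24.35 kHz, appears at 13.6 kHz.
111 kHz and 159.7 kHz both map to 13.6 kHz.

13.6 kHz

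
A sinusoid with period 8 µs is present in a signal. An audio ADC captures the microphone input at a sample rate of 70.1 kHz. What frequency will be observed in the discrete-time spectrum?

15.2 kHz

T = 8 µs → f = 1/T = 125 kHz.
125 kHz mod fs = 54.9 kHz.
54.9 kHz > fs/2 = 35.05 kHz, folds to fs − 54.9 kHz = 15.2 kHz.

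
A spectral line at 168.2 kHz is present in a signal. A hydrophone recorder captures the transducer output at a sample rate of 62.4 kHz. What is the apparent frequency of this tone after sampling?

19 kHz

168.2 kHz mod fs = 43.4 kHz.
43.4 kHz > fs/2 = 31.2 kHz, folds to fs − 43.4 kHz = 19 kHz.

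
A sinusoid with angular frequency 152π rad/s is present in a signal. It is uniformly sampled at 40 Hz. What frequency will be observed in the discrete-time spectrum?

4 Hz

ω = 152π rad/s → f = ω/(2π) = 76 Hz.
76 Hz mod fs = 36 Hz.
36 Hz > fs/2 = 20 Hz, folds to fs − 36 Hz = 4 Hz.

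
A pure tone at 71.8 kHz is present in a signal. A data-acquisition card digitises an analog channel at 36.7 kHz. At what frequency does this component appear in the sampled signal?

1.6 kHz

71.8 kHz mod fs = 35.1 kHz.
35.1 kHz > fs/2 = 18.35 kHz, folds to fs − 35.1 kHz = 1.6 kHz.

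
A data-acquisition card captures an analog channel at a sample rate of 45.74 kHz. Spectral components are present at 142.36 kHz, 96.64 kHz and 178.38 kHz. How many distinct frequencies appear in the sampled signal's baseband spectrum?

fs/2 = 22.87 kHz.
142.36 kHz mod fs = 5.14 kHz.
5.14 kHz ≤ fs/2 = 22.87 kHz, appears at 5.14 kHz.
96.64 kHz mod fs = 5.16 kHz.
5.16 kHz ≤ fs/2 = 22.87 kHz, appears at 5.16 kHz.
178.38 kHz mod fs = 41.16 kHz.
41.16 kHz > fs/2 = 22.87 kHz, folds to fs − 41.16 kHz = 4.58 kHz.
Distinct values: {4.58 kHz, 5.14 kHz, 5.16 kHz} → 3.

3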